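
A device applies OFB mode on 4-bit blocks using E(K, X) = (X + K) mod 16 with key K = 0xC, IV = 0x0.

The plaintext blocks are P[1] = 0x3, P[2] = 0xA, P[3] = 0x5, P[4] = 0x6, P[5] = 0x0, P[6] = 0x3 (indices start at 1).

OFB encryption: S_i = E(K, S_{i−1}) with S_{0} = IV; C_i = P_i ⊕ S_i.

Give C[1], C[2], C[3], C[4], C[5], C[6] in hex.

C[1]: S = E(K, 0x0) = 0xC; 0x3 ⊕ 0xC = 0xF.
C[2]: S = E(K, 0xC) = 0x8; 0xA ⊕ 0x8 = 0x2.
C[3]: S = E(K, 0x8) = 0x4; 0x5 ⊕ 0x4 = 0x1.
C[4]: S = E(K, 0x4) = 0x0; 0x6 ⊕ 0x0 = 0x6.
C[5]: S = E(K, 0x0) = 0xC; 0x0 ⊕ 0xC = 0xC.
C[6]: S = E(K, 0xC) = 0x8; 0x3 ⊕ 0x8 = 0xB.

C[1] = 0xF, C[2] = 0x2, C[3] = 0x1, C[4] = 0x6, C[5] = 0xC, C[6] = 0xB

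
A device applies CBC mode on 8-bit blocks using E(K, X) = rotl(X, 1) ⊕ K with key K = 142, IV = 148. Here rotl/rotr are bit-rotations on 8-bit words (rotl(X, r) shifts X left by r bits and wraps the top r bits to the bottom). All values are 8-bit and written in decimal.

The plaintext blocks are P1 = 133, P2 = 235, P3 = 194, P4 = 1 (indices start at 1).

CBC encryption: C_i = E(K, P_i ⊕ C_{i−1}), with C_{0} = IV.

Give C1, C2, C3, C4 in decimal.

C1 = 172, C2 = 0, C3 = 11, C4 = 154

C1: P1 ⊕ 148 = 17; E(K, 17) = 172.
C2: P2 ⊕ 172 = 71; E(K, 71) = 0.
C3: P3 ⊕ 0 = 194; E(K, 194) = 11.
C4: P4 ⊕ 11 = 10; E(K, 10) = 154.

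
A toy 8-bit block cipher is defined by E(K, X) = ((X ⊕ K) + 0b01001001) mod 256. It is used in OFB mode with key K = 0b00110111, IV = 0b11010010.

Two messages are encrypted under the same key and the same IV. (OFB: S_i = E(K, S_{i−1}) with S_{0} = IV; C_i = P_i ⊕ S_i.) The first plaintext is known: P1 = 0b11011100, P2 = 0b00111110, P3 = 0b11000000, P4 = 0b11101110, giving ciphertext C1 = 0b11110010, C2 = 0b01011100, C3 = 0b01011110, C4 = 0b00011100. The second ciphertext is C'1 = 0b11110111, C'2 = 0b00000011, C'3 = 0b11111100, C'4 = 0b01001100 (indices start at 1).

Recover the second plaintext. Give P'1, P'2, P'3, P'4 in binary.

P'1 = 0b11011001, P'2 = 0b01100001, P'3 = 0b01100010, P'4 = 0b10111110

In OFB with a reused IV, both messages share the same keystream S_i, so C_i ⊕ C'_i = P_i ⊕ P'_i and thus P'_i = P_i ⊕ C_i ⊕ C'_i.
P'1: 0b11011100 ⊕ 0b11110010 ⊕ 0b11110111 = 0b11011001.
P'2: 0b00111110 ⊕ 0b01011100 ⊕ 0b00000011 = 0b01100001.
P'3: 0b11000000 ⊕ 0b01011110 ⊕ 0b11111100 = 0b01100010.
P'4: 0b11101110 ⊕ 0b00011100 ⊕ 0b01001100 = 0b10111110.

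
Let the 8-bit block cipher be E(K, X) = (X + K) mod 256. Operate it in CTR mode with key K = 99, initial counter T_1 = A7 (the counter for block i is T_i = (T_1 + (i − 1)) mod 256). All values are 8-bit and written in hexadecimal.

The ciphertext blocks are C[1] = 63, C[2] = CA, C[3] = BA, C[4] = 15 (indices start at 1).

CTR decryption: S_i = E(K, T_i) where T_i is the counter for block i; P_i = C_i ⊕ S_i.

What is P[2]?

P[2]: T = A8, S = E(K, T) = 41; CA ⊕ 41 = 8B.

P[2] = 8B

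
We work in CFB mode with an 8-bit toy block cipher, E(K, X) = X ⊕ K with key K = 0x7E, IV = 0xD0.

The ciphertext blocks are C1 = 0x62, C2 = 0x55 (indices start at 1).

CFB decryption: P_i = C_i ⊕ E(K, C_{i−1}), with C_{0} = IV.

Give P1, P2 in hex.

P1 = 0xCC, P2 = 0x49

P1: E(K, 0xD0) = 0xAE; 0x62 ⊕ 0xAE = 0xCC.
P2: E(K, 0x62) = 0x1C; 0x55 ⊕ 0x1C = 0x49.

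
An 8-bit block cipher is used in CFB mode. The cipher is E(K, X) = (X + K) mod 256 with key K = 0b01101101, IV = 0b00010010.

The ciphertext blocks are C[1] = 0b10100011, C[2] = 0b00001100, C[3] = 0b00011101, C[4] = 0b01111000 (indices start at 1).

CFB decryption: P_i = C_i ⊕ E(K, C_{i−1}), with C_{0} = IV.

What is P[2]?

P[2]: E(K, 0b10100011) = 0b00010000; 0b00001100 ⊕ 0b00010000 = 0b00011100.

P[2] = 0b00011100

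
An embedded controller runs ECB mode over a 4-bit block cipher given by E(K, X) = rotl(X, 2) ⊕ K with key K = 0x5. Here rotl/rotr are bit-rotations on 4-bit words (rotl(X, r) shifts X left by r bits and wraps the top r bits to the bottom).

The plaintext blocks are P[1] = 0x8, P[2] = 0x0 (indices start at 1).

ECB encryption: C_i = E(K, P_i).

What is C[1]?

C[1]: E(K, 0x8) = 0x7.

C[1] = 0x7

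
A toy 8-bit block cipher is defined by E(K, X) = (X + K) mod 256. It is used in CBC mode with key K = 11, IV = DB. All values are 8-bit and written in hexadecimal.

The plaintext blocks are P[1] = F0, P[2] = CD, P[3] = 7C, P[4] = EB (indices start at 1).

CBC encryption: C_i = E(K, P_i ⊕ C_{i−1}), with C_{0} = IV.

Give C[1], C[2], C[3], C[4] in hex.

C[1]: P[1] ⊕ DB = 2B; E(K, 2B) = 3C.
C[2]: P[2] ⊕ 3C = F1; E(K, F1) = 02.
C[3]: P[3] ⊕ 02 = 7E; E(K, 7E) = 8F.
C[4]: P[4] ⊕ 8F = 64; E(K, 64) = 75.

C[1] = 3C, C[2] = 02, C[3] = 8F, C[4] = 75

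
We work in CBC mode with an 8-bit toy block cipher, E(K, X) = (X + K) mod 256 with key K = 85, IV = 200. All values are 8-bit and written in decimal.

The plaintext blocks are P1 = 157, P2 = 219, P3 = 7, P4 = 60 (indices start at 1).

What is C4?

C4 = 127

CBC encryption: C_i = E(K, P_i ⊕ C_{i−1}), with C_{0} = IV.
C1: P1 ⊕ 200 = 85; E(K, 85) = 170.
C2: P2 ⊕ 170 = 113; E(K, 113) = 198.
C3: P3 ⊕ 198 = 193; E(K, 193) = 22.
C4: P4 ⊕ 22 = 42; E(K, 42) = 127.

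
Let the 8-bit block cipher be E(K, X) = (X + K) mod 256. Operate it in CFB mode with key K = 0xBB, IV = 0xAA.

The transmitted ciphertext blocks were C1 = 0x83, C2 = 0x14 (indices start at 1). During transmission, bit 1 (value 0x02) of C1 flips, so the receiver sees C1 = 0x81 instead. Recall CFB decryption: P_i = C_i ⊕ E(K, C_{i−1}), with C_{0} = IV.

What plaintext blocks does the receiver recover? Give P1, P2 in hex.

Only C1 changed, to 0x81. In CFB, a change in C_i flips the same bit in P_i and garbles P_{i+1}. Decrypting the received ciphertext:
P1: E(K, 0xAA) = 0x65; 0x81 ⊕ 0x65 = 0xE4.
P2: E(K, 0x81) = 0x3C; 0x14 ⊕ 0x3C = 0x28.
Blocks that differ from the original plaintext: P1, P2.

P1 = 0xE4, P2 = 0x28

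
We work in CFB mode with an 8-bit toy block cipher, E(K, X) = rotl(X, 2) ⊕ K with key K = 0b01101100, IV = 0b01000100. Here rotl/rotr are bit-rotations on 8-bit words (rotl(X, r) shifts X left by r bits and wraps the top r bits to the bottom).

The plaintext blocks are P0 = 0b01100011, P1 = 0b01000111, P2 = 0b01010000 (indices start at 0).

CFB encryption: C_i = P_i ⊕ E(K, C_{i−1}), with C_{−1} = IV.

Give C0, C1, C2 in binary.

C0: E(K, 0b01000100) = 0b01111101; 0b01100011 ⊕ 0b01111101 = 0b00011110.
C1: E(K, 0b00011110) = 0b00010100; 0b01000111 ⊕ 0b00010100 = 0b01010011.
C2: E(K, 0b01010011) = 0b00100001; 0b01010000 ⊕ 0b00100001 = 0b01110001.

C0 = 0b00011110, C1 = 0b01010011, C2 = 0b01110001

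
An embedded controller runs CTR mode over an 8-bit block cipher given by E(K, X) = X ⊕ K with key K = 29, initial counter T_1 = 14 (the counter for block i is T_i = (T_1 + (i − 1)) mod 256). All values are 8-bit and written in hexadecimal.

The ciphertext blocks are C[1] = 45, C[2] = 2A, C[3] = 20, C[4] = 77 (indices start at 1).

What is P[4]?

P[4] = 49

CTR decryption: S_i = E(K, T_i) where T_i is the counter for block i; P_i = C_i ⊕ S_i.
P[4]: T = 17, S = E(K, T) = 3E; 77 ⊕ 3E = 49.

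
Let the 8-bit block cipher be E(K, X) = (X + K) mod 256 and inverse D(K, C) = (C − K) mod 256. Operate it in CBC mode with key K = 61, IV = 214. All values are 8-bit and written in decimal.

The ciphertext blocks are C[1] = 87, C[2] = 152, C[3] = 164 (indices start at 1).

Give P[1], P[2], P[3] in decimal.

CBC decryption: P_i = D(K, C_i) ⊕ C_{i−1}, with C_{0} = IV.
P[1]: D(K, 87) = 26; 26 ⊕ 214 = 204.
P[2]: D(K, 152) = 91; 91 ⊕ 87 = 12.
P[3]: D(K, 164) = 103; 103 ⊕ 152 = 255.

P[1] = 204, P[2] = 12, P[3] = 255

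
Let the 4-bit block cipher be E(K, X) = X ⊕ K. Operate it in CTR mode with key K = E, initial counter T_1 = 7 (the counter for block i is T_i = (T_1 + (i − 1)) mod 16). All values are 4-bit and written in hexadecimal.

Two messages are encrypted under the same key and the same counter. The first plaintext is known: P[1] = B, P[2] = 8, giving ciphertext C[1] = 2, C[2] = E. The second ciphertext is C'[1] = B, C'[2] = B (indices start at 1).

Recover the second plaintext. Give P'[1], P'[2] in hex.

P'[1] = 2, P'[2] = D

In CTR with a reused counter, both messages share the same keystream S_i, so C_i ⊕ C'_i = P_i ⊕ P'_i and thus P'_i = P_i ⊕ C_i ⊕ C'_i.
P'[1]: B ⊕ 2 ⊕ B = 2.
P'[2]: 8 ⊕ E ⊕ B = D.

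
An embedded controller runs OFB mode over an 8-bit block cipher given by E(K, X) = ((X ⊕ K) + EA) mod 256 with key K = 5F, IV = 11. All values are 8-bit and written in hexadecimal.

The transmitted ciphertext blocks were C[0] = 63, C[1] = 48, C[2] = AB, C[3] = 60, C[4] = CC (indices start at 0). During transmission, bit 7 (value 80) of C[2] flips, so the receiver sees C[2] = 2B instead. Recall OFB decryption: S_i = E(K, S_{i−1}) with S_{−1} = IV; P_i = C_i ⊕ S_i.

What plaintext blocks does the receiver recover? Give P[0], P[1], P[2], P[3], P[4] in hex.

Only C[2] changed, to 2B. In OFB, a change in C_i flips the same bit in P_i only; the keystream is unaffected. Decrypting the received ciphertext:
P[0]: S = E(K, 11) = 38; 63 ⊕ 38 = 5B.
P[1]: S = E(K, 38) = 51; 48 ⊕ 51 = 19.
P[2]: S = E(K, 51) = F8; 2B ⊕ F8 = D3.
P[3]: S = E(K, F8) = 91; 60 ⊕ 91 = F1.
P[4]: S = E(K, 91) = B8; CC ⊕ B8 = 74.
Blocks that differ from the original plaintext: P[2].

P[0] = 5B, P[1] = 19, P[2] = D3, P[3] = F1, P[4] = 74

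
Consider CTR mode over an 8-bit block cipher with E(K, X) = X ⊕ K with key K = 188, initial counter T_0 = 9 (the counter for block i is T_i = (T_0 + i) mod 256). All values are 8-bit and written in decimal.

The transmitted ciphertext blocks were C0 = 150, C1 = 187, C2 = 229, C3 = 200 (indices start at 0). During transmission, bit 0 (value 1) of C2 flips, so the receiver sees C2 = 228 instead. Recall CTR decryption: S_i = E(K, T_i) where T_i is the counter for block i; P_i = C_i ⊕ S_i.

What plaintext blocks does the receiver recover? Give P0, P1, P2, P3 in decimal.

P0 = 35, P1 = 13, P2 = 83, P3 = 120

Only C2 changed, to 228. In CTR, a change in C_i flips the same bit in P_i only; the keystream is unaffected. Decrypting the received ciphertext:
P0: T = 9, S = E(K, T) = 181; 150 ⊕ 181 = 35.
P1: T = 10, S = E(K, T) = 182; 187 ⊕ 182 = 13.
P2: T = 11, S = E(K, T) = 183; 228 ⊕ 183 = 83.
P3: T = 12, S = E(K, T) = 176; 200 ⊕ 176 = 120.
Blocks that differ from the original plaintext: P2.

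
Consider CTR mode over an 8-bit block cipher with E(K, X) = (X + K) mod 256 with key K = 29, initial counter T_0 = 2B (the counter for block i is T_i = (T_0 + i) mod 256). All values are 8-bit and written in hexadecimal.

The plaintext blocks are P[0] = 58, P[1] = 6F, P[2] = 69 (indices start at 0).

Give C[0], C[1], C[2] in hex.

C[0] = 0C, C[1] = 3A, C[2] = 3F

CTR encryption: S_i = E(K, T_i) where T_i is the counter for block i; C_i = P_i ⊕ S_i.
C[0]: T = 2B, S = E(K, T) = 54; 58 ⊕ 54 = 0C.
C[1]: T = 2C, S = E(K, T) = 55; 6F ⊕ 55 = 3A.
C[2]: T = 2D, S = E(K, T) = 56; 69 ⊕ 56 = 3F.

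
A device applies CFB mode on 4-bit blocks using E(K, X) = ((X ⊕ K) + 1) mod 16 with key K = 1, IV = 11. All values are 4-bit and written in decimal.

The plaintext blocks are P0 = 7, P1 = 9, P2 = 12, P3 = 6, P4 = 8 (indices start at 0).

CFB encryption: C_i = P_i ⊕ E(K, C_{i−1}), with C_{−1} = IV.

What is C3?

C3 = 13

C0: E(K, 11) = 11; 7 ⊕ 11 = 12.
C1: E(K, 12) = 14; 9 ⊕ 14 = 7.
C2: E(K, 7) = 7; 12 ⊕ 7 = 11.
C3: E(K, 11) = 11; 6 ⊕ 11 = 13.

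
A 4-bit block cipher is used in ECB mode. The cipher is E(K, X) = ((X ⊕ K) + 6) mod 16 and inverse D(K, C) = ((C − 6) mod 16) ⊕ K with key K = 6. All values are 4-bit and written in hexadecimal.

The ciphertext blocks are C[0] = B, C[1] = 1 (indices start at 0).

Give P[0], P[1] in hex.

P[0] = 3, P[1] = D

ECB decryption: P_i = D(K, C_i).
P[0]: D(K, B) = 3.
P[1]: D(K, 1) = D.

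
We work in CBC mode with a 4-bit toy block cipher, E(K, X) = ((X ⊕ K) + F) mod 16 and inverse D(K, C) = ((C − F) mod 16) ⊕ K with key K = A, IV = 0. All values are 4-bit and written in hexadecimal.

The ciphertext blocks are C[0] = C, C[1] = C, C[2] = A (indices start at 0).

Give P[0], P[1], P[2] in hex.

CBC decryption: P_i = D(K, C_i) ⊕ C_{i−1}, with C_{−1} = IV.
P[0]: D(K, C) = 7; 7 ⊕ 0 = 7.
P[1]: D(K, C) = 7; 7 ⊕ C = B.
P[2]: D(K, A) = 1; 1 ⊕ C = D.

P[0] = 7, P[1] = B, P[2] = D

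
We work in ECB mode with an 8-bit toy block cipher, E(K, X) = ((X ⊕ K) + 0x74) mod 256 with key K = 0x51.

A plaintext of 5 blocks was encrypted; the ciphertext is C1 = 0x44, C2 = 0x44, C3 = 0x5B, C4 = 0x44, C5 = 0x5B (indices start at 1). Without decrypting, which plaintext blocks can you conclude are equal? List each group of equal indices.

ECB encrypts each block independently with the same key, so equal ciphertext blocks imply equal plaintext blocks.
C1 = C2 = C4 = 0x44, so P1 = P2 = P4.
C3 = C5 = 0x5B, so P3 = P5.

P1 = P2 = P4; P3 = P5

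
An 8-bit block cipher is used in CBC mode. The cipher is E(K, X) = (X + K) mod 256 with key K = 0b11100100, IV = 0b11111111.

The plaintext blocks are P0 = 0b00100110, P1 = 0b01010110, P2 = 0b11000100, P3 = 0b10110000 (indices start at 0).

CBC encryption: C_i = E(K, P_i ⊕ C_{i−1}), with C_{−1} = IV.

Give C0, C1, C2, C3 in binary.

C0: P0 ⊕ 0b11111111 = 0b11011001; E(K, 0b11011001) = 0b10111101.
C1: P1 ⊕ 0b10111101 = 0b11101011; E(K, 0b11101011) = 0b11001111.
C2: P2 ⊕ 0b11001111 = 0b00001011; E(K, 0b00001011) = 0b11101111.
C3: P3 ⊕ 0b11101111 = 0b01011111; E(K, 0b01011111) = 0b01000011.

C0 = 0b10111101, C1 = 0b11001111, C2 = 0b11101111, C3 = 0b01000011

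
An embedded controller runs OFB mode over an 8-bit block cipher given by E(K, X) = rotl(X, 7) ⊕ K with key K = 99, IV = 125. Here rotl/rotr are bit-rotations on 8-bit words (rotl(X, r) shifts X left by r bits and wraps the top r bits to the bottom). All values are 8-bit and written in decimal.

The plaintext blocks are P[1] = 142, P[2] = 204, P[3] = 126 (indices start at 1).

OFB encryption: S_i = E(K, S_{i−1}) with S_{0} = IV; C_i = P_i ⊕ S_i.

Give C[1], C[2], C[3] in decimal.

C[1] = 83, C[2] = 65, C[3] = 219

C[1]: S = E(K, 125) = 221; 142 ⊕ 221 = 83.
C[2]: S = E(K, 221) = 141; 204 ⊕ 141 = 65.
C[3]: S = E(K, 141) = 165; 126 ⊕ 165 = 219.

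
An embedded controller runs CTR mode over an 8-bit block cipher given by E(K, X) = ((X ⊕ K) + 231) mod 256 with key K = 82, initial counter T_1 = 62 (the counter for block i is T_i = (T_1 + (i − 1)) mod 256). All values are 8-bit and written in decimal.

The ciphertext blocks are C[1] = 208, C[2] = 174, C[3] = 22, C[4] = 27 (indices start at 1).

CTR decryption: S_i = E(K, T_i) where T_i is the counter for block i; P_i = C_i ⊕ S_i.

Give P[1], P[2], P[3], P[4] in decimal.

P[1] = 131, P[2] = 250, P[3] = 239, P[4] = 225

P[1]: T = 62, S = E(K, T) = 83; 208 ⊕ 83 = 131.
P[2]: T = 63, S = E(K, T) = 84; 174 ⊕ 84 = 250.
P[3]: T = 64, S = E(K, T) = 249; 22 ⊕ 249 = 239.
P[4]: T = 65, S = E(K, T) = 250; 27 ⊕ 250 = 225.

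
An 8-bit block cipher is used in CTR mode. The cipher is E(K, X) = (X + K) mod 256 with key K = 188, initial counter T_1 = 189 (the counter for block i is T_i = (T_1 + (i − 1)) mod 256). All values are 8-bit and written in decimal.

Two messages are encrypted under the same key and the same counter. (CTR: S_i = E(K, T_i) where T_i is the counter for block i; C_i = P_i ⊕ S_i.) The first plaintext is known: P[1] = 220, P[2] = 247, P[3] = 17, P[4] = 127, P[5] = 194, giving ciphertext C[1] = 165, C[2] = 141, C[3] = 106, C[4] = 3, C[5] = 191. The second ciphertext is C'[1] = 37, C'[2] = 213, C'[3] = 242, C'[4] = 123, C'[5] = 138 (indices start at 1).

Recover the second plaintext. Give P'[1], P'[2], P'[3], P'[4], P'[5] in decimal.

In CTR with a reused counter, both messages share the same keystream S_i, so C_i ⊕ C'_i = P_i ⊕ P'_i and thus P'_i = P_i ⊕ C_i ⊕ C'_i.
P'[1]: 220 ⊕ 165 ⊕ 37 = 92.
P'[2]: 247 ⊕ 141 ⊕ 213 = 175.
P'[3]: 17 ⊕ 106 ⊕ 242 = 137.
P'[4]: 127 ⊕ 3 ⊕ 123 = 7.
P'[5]: 194 ⊕ 191 ⊕ 138 = 247.

P'[1] = 92, P'[2] = 175, P'[3] = 137, P'[4] = 7, P'[5] = 247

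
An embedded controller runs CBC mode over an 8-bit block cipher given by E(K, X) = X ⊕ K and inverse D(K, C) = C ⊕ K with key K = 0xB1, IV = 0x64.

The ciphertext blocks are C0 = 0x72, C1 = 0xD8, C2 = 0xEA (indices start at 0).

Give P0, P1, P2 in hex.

CBC decryption: P_i = D(K, C_i) ⊕ C_{i−1}, with C_{−1} = IV.
P0: D(K, 0x72) = 0xC3; 0xC3 ⊕ 0x64 = 0xA7.
P1: D(K, 0xD8) = 0x69; 0x69 ⊕ 0x72 = 0x1B.
P2: D(K, 0xEA) = 0x5B; 0x5B ⊕ 0xD8 = 0x83.

P0 = 0xA7, P1 = 0x1B, P2 = 0x83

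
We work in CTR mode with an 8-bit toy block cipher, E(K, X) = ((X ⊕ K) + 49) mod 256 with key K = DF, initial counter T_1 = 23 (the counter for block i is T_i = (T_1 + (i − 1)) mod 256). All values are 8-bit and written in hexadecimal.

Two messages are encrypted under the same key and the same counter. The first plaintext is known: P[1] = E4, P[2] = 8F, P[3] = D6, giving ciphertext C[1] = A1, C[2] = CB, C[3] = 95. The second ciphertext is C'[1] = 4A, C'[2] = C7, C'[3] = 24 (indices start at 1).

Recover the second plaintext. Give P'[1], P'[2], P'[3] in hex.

P'[1] = 0F, P'[2] = 83, P'[3] = 67

In CTR with a reused counter, both messages share the same keystream S_i, so C_i ⊕ C'_i = P_i ⊕ P'_i and thus P'_i = P_i ⊕ C_i ⊕ C'_i.
P'[1]: E4 ⊕ A1 ⊕ 4A = 0F.
P'[2]: 8F ⊕ CB ⊕ C7 = 83.
P'[3]: D6 ⊕ 95 ⊕ 24 = 67.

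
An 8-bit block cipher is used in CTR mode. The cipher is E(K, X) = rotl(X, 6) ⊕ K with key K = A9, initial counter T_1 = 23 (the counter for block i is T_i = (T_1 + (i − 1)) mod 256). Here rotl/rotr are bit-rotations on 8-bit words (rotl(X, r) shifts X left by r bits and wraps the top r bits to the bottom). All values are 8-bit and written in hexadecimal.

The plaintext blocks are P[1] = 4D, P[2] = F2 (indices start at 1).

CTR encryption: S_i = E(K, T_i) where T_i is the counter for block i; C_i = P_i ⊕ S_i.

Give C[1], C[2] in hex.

C[1]: T = 23, S = E(K, T) = 61; 4D ⊕ 61 = 2C.
C[2]: T = 24, S = E(K, T) = A0; F2 ⊕ A0 = 52.

C[1] = 2C, C[2] = 52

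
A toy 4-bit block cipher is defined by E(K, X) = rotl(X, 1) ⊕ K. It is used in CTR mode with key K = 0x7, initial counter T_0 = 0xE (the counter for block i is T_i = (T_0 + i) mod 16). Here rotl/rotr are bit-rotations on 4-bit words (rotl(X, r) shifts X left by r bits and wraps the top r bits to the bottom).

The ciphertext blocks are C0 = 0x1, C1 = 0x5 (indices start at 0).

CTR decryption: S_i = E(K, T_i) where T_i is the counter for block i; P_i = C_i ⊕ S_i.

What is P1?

P1: T = 0xF, S = E(K, T) = 0x8; 0x5 ⊕ 0x8 = 0xD.

P1 = 0xD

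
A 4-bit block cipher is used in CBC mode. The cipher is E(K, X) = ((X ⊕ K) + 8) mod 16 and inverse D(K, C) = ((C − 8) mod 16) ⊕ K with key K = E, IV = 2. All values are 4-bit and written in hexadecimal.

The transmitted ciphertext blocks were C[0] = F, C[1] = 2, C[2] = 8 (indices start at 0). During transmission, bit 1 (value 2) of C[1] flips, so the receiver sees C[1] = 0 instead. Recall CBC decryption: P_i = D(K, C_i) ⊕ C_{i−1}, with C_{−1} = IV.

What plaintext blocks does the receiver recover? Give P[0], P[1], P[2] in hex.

Only C[1] changed, to 0. In CBC, a change in C_i garbles P_i and flips the same bit in P_{i+1}. Decrypting the received ciphertext:
P[0]: D(K, F) = 9; 9 ⊕ 2 = B.
P[1]: D(K, 0) = 6; 6 ⊕ F = 9.
P[2]: D(K, 8) = E; E ⊕ 0 = E.
Blocks that differ from the original plaintext: P[1], P[2].

P[0] = B, P[1] = 9, P[2] = E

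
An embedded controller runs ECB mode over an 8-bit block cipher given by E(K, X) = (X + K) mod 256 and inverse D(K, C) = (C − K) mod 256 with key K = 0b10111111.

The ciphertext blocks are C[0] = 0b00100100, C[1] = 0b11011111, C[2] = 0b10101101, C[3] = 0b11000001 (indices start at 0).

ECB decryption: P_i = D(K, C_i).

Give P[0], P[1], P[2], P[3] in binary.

P[0]: D(K, 0b00100100) = 0b01100101.
P[1]: D(K, 0b11011111) = 0b00100000.
P[2]: D(K, 0b10101101) = 0b11101110.
P[3]: D(K, 0b11000001) = 0b00000010.

P[0] = 0b01100101, P[1] = 0b00100000, P[2] = 0b11101110, P[3] = 0b00000010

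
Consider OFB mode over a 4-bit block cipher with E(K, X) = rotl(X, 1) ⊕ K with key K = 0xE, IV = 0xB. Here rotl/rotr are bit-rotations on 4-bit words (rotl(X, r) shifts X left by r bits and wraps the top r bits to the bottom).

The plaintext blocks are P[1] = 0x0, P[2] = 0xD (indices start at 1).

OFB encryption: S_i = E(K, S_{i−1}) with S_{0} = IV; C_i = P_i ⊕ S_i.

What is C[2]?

C[1]: S = E(K, 0xB) = 0x9; 0x0 ⊕ 0x9 = 0x9.
C[2]: S = E(K, 0x9) = 0xD; 0xD ⊕ 0xD = 0x0.

C[2] = 0x0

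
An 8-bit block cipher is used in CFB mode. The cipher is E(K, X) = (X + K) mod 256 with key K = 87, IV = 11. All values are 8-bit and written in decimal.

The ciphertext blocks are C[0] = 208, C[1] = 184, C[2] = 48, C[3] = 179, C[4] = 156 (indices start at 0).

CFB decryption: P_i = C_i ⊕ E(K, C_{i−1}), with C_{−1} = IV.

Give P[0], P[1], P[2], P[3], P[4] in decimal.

P[0]: E(K, 11) = 98; 208 ⊕ 98 = 178.
P[1]: E(K, 208) = 39; 184 ⊕ 39 = 159.
P[2]: E(K, 184) = 15; 48 ⊕ 15 = 63.
P[3]: E(K, 48) = 135; 179 ⊕ 135 = 52.
P[4]: E(K, 179) = 10; 156 ⊕ 10 = 150.

P[0] = 178, P[1] = 159, P[2] = 63, P[3] = 52, P[4] = 150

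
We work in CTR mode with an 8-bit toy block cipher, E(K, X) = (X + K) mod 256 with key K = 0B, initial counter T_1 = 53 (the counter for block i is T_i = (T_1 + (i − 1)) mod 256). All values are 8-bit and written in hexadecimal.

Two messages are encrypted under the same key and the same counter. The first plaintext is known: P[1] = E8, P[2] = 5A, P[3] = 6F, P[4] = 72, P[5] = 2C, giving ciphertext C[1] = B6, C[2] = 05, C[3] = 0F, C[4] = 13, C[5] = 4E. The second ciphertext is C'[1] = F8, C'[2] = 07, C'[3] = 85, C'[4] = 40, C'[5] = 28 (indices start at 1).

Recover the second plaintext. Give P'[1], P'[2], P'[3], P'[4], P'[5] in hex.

In CTR with a reused counter, both messages share the same keystream S_i, so C_i ⊕ C'_i = P_i ⊕ P'_i and thus P'_i = P_i ⊕ C_i ⊕ C'_i.
P'[1]: E8 ⊕ B6 ⊕ F8 = A6.
P'[2]: 5A ⊕ 05 ⊕ 07 = 58.
P'[3]: 6F ⊕ 0F ⊕ 85 = E5.
P'[4]: 72 ⊕ 13 ⊕ 40 = 21.
P'[5]: 2C ⊕ 4E ⊕ 28 = 4A.

P'[1] = A6, P'[2] = 58, P'[3] = E5, P'[4] = 21, P'[5] = 4A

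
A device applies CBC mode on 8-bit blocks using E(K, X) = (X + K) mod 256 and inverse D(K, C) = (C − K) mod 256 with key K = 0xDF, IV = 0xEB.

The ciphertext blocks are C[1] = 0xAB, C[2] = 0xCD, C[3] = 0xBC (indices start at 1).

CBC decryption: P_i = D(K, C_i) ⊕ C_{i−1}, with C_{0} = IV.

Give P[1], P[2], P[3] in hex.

P[1] = 0x27, P[2] = 0x45, P[3] = 0x10

P[1]: D(K, 0xAB) = 0xCC; 0xCC ⊕ 0xEB = 0x27.
P[2]: D(K, 0xCD) = 0xEE; 0xEE ⊕ 0xAB = 0x45.
P[3]: D(K, 0xBC) = 0xDD; 0xDD ⊕ 0xCD = 0x10.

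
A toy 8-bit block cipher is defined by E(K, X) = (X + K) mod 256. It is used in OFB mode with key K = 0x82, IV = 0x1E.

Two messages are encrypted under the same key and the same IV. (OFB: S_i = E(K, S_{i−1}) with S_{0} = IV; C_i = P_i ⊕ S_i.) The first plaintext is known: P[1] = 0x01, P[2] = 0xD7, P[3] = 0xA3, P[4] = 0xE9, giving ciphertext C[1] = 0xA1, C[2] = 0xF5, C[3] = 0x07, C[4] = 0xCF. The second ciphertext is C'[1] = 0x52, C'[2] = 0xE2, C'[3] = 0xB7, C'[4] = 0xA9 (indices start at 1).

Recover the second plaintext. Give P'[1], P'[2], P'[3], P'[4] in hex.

In OFB with a reused IV, both messages share the same keystream S_i, so C_i ⊕ C'_i = P_i ⊕ P'_i and thus P'_i = P_i ⊕ C_i ⊕ C'_i.
P'[1]: 0x01 ⊕ 0xA1 ⊕ 0x52 = 0xF2.
P'[2]: 0xD7 ⊕ 0xF5 ⊕ 0xE2 = 0xC0.
P'[3]: 0xA3 ⊕ 0x07 ⊕ 0xB7 = 0x13.
P'[4]: 0xE9 ⊕ 0xCF ⊕ 0xA9 = 0x8F.

P'[1] = 0xF2, P'[2] = 0xC0, P'[3] = 0x13, P'[4] = 0x8F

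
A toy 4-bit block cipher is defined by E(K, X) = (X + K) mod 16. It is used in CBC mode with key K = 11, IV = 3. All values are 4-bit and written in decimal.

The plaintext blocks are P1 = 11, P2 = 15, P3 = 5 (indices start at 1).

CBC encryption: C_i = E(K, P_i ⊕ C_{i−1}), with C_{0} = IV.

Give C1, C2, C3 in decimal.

C1 = 3, C2 = 7, C3 = 13

C1: P1 ⊕ 3 = 8; E(K, 8) = 3.
C2: P2 ⊕ 3 = 12; E(K, 12) = 7.
C3: P3 ⊕ 7 = 2; E(K, 2) = 13.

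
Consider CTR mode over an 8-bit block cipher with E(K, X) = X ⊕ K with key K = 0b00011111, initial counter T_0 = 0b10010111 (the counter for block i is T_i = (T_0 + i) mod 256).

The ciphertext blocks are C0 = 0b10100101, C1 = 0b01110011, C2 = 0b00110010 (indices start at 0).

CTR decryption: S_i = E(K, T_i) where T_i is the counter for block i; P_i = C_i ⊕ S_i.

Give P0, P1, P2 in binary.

P0 = 0b00101101, P1 = 0b11110100, P2 = 0b10110100

P0: T = 0b10010111, S = E(K, T) = 0b10001000; 0b10100101 ⊕ 0b10001000 = 0b00101101.
P1: T = 0b10011000, S = E(K, T) = 0b10000111; 0b01110011 ⊕ 0b10000111 = 0b11110100.
P2: T = 0b10011001, S = E(K, T) = 0b10000110; 0b00110010 ⊕ 0b10000110 = 0b10110100.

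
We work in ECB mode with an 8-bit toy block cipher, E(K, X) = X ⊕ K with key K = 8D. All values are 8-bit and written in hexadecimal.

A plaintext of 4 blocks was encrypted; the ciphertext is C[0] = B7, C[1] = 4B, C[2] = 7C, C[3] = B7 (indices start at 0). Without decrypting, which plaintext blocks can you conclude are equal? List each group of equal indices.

ECB encrypts each block independently with the same key, so equal ciphertext blocks imply equal plaintext blocks.
C[0] = C[3] = B7, so P[0] = P[3].

P[0] = P[3]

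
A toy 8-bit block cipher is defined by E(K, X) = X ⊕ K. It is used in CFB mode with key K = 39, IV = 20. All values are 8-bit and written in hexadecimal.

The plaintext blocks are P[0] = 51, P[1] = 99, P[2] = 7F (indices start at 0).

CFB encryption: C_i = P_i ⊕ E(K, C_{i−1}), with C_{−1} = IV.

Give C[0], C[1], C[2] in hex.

C[0] = 48, C[1] = E8, C[2] = AE

C[0]: E(K, 20) = 19; 51 ⊕ 19 = 48.
C[1]: E(K, 48) = 71; 99 ⊕ 71 = E8.
C[2]: E(K, E8) = D1; 7F ⊕ D1 = AE.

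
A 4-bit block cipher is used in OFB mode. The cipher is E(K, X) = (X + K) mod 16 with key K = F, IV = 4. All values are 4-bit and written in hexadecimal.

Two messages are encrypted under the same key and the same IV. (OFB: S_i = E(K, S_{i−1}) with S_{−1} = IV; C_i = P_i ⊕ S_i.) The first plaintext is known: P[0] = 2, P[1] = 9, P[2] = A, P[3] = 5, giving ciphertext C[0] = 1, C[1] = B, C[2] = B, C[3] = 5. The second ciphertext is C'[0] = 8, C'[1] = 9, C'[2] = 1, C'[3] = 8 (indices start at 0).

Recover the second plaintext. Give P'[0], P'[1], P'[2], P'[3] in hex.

In OFB with a reused IV, both messages share the same keystream S_i, so C_i ⊕ C'_i = P_i ⊕ P'_i and thus P'_i = P_i ⊕ C_i ⊕ C'_i.
P'[0]: 2 ⊕ 1 ⊕ 8 = B.
P'[1]: 9 ⊕ B ⊕ 9 = B.
P'[2]: A ⊕ B ⊕ 1 = 0.
P'[3]: 5 ⊕ 5 ⊕ 8 = 8.

P'[0] = B, P'[1] = B, P'[2] = 0, P'[3] = 8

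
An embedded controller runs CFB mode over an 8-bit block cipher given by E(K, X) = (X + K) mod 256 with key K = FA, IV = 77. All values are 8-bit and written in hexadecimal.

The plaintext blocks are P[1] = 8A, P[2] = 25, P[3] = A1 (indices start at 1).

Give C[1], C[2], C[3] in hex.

CFB encryption: C_i = P_i ⊕ E(K, C_{i−1}), with C_{0} = IV.
C[1]: E(K, 77) = 71; 8A ⊕ 71 = FB.
C[2]: E(K, FB) = F5; 25 ⊕ F5 = D0.
C[3]: E(K, D0) = CA; A1 ⊕ CA = 6B.

C[1] = FB, C[2] = D0, C[3] = 6B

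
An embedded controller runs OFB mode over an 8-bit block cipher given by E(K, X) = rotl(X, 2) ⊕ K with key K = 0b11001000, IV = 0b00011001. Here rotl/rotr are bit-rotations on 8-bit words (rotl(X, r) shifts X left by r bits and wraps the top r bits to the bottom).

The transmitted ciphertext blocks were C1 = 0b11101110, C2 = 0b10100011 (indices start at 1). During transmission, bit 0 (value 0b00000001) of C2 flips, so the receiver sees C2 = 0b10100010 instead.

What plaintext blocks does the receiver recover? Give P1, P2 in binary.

P1 = 0b01000010, P2 = 0b11011000

OFB decryption: S_i = E(K, S_{i−1}) with S_{0} = IV; P_i = C_i ⊕ S_i.
Only C2 changed, to 0b10100010. In OFB, a change in C_i flips the same bit in P_i only; the keystream is unaffected. Decrypting the received ciphertext:
P1: S = E(K, 0b00011001) = 0b10101100; 0b11101110 ⊕ 0b10101100 = 0b01000010.
P2: S = E(K, 0b10101100) = 0b01111010; 0b10100010 ⊕ 0b01111010 = 0b11011000.
Blocks that differ from the original plaintext: P2.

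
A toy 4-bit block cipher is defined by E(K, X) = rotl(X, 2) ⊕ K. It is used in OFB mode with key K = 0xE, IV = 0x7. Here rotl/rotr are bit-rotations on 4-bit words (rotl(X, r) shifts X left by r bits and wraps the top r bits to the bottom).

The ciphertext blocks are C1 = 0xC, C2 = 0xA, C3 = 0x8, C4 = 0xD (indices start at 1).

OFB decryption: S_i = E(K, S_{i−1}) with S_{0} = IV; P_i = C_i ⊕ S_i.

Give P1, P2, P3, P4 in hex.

P1: S = E(K, 0x7) = 0x3; 0xC ⊕ 0x3 = 0xF.
P2: S = E(K, 0x3) = 0x2; 0xA ⊕ 0x2 = 0x8.
P3: S = E(K, 0x2) = 0x6; 0x8 ⊕ 0x6 = 0xE.
P4: S = E(K, 0x6) = 0x7; 0xD ⊕ 0x7 = 0xA.

P1 = 0xF, P2 = 0x8, P3 = 0xE, P4 = 0xA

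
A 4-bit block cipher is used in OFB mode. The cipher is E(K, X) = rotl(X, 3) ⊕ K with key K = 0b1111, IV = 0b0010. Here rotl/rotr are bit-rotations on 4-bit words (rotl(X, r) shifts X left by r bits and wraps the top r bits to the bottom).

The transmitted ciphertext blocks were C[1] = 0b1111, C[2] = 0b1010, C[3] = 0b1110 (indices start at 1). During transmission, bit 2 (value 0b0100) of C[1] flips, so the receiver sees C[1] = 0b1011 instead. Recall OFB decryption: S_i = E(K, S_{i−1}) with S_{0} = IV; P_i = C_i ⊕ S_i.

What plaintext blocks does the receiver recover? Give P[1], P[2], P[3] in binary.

Only C[1] changed, to 0b1011. In OFB, a change in C_i flips the same bit in P_i only; the keystream is unaffected. Decrypting the received ciphertext:
P[1]: S = E(K, 0b0010) = 0b1110; 0b1011 ⊕ 0b1110 = 0b0101.
P[2]: S = E(K, 0b1110) = 0b1000; 0b1010 ⊕ 0b1000 = 0b0010.
P[3]: S = E(K, 0b1000) = 0b1011; 0b1110 ⊕ 0b1011 = 0b0101.
Blocks that differ from the original plaintext: P[1].

P[1] = 0b0101, P[2] = 0b0010, P[3] = 0b0101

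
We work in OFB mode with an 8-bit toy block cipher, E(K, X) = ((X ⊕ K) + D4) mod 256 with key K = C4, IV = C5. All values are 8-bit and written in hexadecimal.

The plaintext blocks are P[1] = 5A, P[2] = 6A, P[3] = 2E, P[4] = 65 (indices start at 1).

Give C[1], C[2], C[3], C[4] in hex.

C[1] = 8F, C[2] = 8F, C[3] = DB, C[4] = 60

OFB encryption: S_i = E(K, S_{i−1}) with S_{0} = IV; C_i = P_i ⊕ S_i.
C[1]: S = E(K, C5) = D5; 5A ⊕ D5 = 8F.
C[2]: S = E(K, D5) = E5; 6A ⊕ E5 = 8F.
C[3]: S = E(K, E5) = F5; 2E ⊕ F5 = DB.
C[4]: S = E(K, F5) = 05; 65 ⊕ 05 = 60.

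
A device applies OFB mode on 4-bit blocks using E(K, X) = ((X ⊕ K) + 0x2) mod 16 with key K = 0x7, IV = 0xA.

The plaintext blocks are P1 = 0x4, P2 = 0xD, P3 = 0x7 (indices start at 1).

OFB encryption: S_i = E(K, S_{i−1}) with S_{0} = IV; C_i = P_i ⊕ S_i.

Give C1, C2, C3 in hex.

C1: S = E(K, 0xA) = 0xF; 0x4 ⊕ 0xF = 0xB.
C2: S = E(K, 0xF) = 0xA; 0xD ⊕ 0xA = 0x7.
C3: S = E(K, 0xA) = 0xF; 0x7 ⊕ 0xF = 0x8.

C1 = 0xB, C2 = 0x7, C3 = 0x8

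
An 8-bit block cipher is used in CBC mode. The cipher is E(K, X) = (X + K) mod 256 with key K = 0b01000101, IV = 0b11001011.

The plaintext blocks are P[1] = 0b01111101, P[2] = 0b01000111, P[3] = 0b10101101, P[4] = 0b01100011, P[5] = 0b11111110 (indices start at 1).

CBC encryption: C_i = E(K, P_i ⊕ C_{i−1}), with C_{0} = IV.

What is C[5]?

C[1]: P[1] ⊕ 0b11001011 = 0b10110110; E(K, 0b10110110) = 0b11111011.
C[2]: P[2] ⊕ 0b11111011 = 0b10111100; E(K, 0b10111100) = 0b00000001.
C[3]: P[3] ⊕ 0b00000001 = 0b10101100; E(K, 0b10101100) = 0b11110001.
C[4]: P[4] ⊕ 0b11110001 = 0b10010010; E(K, 0b10010010) = 0b11010111.
C[5]: P[5] ⊕ 0b11010111 = 0b00101001; E(K, 0b00101001) = 0b01101110.

C[5] = 0b01101110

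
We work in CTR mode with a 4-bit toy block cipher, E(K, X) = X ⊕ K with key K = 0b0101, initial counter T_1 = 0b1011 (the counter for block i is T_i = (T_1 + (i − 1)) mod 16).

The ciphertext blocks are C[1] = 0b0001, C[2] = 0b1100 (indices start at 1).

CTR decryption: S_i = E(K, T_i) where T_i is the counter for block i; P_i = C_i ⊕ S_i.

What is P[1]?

P[1]: T = 0b1011, S = E(K, T) = 0b1110; 0b0001 ⊕ 0b1110 = 0b1111.

P[1] = 0b1111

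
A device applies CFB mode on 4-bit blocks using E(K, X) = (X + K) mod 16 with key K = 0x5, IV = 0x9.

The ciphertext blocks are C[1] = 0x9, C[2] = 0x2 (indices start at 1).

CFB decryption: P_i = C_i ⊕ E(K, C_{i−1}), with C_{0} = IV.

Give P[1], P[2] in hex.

P[1] = 0x7, P[2] = 0xC

P[1]: E(K, 0x9) = 0xE; 0x9 ⊕ 0xE = 0x7.
P[2]: E(K, 0x9) = 0xE; 0x2 ⊕ 0xE = 0xC.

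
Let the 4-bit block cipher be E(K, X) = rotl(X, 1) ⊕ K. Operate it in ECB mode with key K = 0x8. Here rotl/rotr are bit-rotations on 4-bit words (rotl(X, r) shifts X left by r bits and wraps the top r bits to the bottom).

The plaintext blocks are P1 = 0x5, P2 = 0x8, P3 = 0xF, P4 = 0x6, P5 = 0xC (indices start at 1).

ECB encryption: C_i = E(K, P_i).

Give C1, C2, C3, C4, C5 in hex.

C1 = 0x2, C2 = 0x9, C3 = 0x7, C4 = 0x4, C5 = 0x1

C1: E(K, 0x5) = 0x2.
C2: E(K, 0x8) = 0x9.
C3: E(K, 0xF) = 0x7.
C4: E(K, 0x6) = 0x4.
C5: E(K, 0xC) = 0x1.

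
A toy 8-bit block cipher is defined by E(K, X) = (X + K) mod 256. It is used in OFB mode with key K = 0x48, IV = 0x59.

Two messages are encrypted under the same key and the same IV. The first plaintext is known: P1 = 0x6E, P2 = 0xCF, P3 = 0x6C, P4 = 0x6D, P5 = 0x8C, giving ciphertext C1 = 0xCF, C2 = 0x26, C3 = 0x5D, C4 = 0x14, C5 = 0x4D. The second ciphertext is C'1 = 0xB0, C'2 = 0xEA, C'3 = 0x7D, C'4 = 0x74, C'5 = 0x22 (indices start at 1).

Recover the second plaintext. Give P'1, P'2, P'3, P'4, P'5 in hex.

P'1 = 0x11, P'2 = 0x03, P'3 = 0x4C, P'4 = 0x0D, P'5 = 0xE3

In OFB with a reused IV, both messages share the same keystream S_i, so C_i ⊕ C'_i = P_i ⊕ P'_i and thus P'_i = P_i ⊕ C_i ⊕ C'_i.
P'1: 0x6E ⊕ 0xCF ⊕ 0xB0 = 0x11.
P'2: 0xCF ⊕ 0x26 ⊕ 0xEA = 0x03.
P'3: 0x6C ⊕ 0x5D ⊕ 0x7D = 0x4C.
P'4: 0x6D ⊕ 0x14 ⊕ 0x74 = 0x0D.
P'5: 0x8C ⊕ 0x4D ⊕ 0x22 = 0xE3.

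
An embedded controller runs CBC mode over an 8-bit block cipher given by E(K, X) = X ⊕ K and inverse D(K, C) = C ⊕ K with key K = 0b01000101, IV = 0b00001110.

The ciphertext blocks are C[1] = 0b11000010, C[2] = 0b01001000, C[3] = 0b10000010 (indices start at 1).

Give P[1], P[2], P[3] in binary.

P[1] = 0b10001001, P[2] = 0b11001111, P[3] = 0b10001111

CBC decryption: P_i = D(K, C_i) ⊕ C_{i−1}, with C_{0} = IV.
P[1]: D(K, 0b11000010) = 0b10000111; 0b10000111 ⊕ 0b00001110 = 0b10001001.
P[2]: D(K, 0b01001000) = 0b00001101; 0b00001101 ⊕ 0b11000010 = 0b11001111.
P[3]: D(K, 0b10000010) = 0b11000111; 0b11000111 ⊕ 0b01001000 = 0b10001111.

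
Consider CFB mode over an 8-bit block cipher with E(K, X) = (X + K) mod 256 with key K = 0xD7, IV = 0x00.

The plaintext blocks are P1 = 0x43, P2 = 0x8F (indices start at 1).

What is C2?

C2 = 0xE4

CFB encryption: C_i = P_i ⊕ E(K, C_{i−1}), with C_{0} = IV.
C1: E(K, 0x00) = 0xD7; 0x43 ⊕ 0xD7 = 0x94.
C2: E(K, 0x94) = 0x6B; 0x8F ⊕ 0x6B = 0xE4.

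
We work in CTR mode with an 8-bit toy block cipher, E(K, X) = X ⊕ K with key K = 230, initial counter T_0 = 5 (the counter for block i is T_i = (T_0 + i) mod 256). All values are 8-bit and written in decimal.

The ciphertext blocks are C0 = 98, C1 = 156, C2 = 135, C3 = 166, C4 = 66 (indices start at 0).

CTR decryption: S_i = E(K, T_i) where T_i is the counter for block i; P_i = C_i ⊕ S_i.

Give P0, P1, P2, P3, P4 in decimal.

P0: T = 5, S = E(K, T) = 227; 98 ⊕ 227 = 129.
P1: T = 6, S = E(K, T) = 224; 156 ⊕ 224 = 124.
P2: T = 7, S = E(K, T) = 225; 135 ⊕ 225 = 102.
P3: T = 8, S = E(K, T) = 238; 166 ⊕ 238 = 72.
P4: T = 9, S = E(K, T) = 239; 66 ⊕ 239 = 173.

P0 = 129, P1 = 124, P2 = 102, P3 = 72, P4 = 173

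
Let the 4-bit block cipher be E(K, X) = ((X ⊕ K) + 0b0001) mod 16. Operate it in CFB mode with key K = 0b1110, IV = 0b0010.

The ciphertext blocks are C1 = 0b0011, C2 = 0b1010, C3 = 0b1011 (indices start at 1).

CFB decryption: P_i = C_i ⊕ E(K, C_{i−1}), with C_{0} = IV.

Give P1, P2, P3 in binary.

P1: E(K, 0b0010) = 0b1101; 0b0011 ⊕ 0b1101 = 0b1110.
P2: E(K, 0b0011) = 0b1110; 0b1010 ⊕ 0b1110 = 0b0100.
P3: E(K, 0b1010) = 0b0101; 0b1011 ⊕ 0b0101 = 0b1110.

P1 = 0b1110, P2 = 0b0100, P3 = 0b1110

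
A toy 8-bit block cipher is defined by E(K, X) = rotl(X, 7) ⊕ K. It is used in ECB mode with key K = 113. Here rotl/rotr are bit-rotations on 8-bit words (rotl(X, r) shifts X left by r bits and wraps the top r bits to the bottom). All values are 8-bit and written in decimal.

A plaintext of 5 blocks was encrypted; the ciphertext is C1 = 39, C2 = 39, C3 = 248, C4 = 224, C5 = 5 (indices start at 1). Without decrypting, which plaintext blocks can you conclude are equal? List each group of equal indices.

P1 = P2

ECB encrypts each block independently with the same key, so equal ciphertext blocks imply equal plaintext blocks.
C1 = C2 = 39, so P1 = P2.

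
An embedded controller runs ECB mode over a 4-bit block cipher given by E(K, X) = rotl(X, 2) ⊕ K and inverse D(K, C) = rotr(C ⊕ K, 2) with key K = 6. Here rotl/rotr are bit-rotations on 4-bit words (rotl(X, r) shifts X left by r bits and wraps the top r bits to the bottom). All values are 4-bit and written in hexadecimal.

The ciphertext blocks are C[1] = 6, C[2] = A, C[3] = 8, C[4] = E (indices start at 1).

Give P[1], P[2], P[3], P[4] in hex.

P[1] = 0, P[2] = 3, P[3] = B, P[4] = 2

ECB decryption: P_i = D(K, C_i).
P[1]: D(K, 6) = 0.
P[2]: D(K, A) = 3.
P[3]: D(K, 8) = B.
P[4]: D(K, E) = 2.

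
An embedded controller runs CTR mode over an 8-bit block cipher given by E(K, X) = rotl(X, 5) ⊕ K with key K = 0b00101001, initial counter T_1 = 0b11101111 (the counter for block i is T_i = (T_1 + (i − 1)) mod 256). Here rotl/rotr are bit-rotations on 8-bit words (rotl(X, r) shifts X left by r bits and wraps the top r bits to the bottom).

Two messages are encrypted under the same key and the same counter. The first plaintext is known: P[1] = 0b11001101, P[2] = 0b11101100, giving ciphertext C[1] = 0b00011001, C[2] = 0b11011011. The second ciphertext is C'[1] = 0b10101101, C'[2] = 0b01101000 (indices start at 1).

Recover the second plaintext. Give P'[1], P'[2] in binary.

In CTR with a reused counter, both messages share the same keystream S_i, so C_i ⊕ C'_i = P_i ⊕ P'_i and thus P'_i = P_i ⊕ C_i ⊕ C'_i.
P'[1]: 0b11001101 ⊕ 0b00011001 ⊕ 0b10101101 = 0b01111001.
P'[2]: 0b11101100 ⊕ 0b11011011 ⊕ 0b01101000 = 0b01011111.

P'[1] = 0b01111001, P'[2] = 0b01011111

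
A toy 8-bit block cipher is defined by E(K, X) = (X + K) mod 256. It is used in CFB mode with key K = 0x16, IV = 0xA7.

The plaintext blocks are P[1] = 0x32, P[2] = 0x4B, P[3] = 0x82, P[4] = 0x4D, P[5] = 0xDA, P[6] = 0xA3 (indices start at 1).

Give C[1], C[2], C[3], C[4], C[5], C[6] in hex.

CFB encryption: C_i = P_i ⊕ E(K, C_{i−1}), with C_{0} = IV.
C[1]: E(K, 0xA7) = 0xBD; 0x32 ⊕ 0xBD = 0x8F.
C[2]: E(K, 0x8F) = 0xA5; 0x4B ⊕ 0xA5 = 0xEE.
C[3]: E(K, 0xEE) = 0x04; 0x82 ⊕ 0x04 = 0x86.
C[4]: E(K, 0x86) = 0x9C; 0x4D ⊕ 0x9C = 0xD1.
C[5]: E(K, 0xD1) = 0xE7; 0xDA ⊕ 0xE7 = 0x3D.
C[6]: E(K, 0x3D) = 0x53; 0xA3 ⊕ 0x53 = 0xF0.

C[1] = 0x8F, C[2] = 0xEE, C[3] = 0x86, C[4] = 0xD1, C[5] = 0x3D, C[6] = 0xF0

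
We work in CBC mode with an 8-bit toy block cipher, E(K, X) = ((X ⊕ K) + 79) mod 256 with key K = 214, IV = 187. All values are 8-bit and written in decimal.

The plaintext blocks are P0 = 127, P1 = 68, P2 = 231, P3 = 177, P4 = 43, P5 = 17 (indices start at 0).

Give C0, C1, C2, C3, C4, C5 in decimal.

CBC encryption: C_i = E(K, P_i ⊕ C_{i−1}), with C_{−1} = IV.
C0: P0 ⊕ 187 = 196; E(K, 196) = 97.
C1: P1 ⊕ 97 = 37; E(K, 37) = 66.
C2: P2 ⊕ 66 = 165; E(K, 165) = 194.
C3: P3 ⊕ 194 = 115; E(K, 115) = 244.
C4: P4 ⊕ 244 = 223; E(K, 223) = 88.
C5: P5 ⊕ 88 = 73; E(K, 73) = 238.

C0 = 97, C1 = 66, C2 = 194, C3 = 244, C4 = 88, C5 = 238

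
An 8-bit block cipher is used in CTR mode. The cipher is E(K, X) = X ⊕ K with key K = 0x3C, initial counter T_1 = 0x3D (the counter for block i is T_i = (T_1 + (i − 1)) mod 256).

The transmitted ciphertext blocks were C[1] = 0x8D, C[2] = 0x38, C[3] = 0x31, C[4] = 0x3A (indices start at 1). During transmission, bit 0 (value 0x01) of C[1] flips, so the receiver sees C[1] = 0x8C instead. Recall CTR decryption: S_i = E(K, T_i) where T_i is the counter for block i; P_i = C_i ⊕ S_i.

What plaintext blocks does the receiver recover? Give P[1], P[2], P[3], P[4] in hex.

Only C[1] changed, to 0x8C. In CTR, a change in C_i flips the same bit in P_i only; the keystream is unaffected. Decrypting the received ciphertext:
P[1]: T = 0x3D, S = E(K, T) = 0x01; 0x8C ⊕ 0x01 = 0x8D.
P[2]: T = 0x3E, S = E(K, T) = 0x02; 0x38 ⊕ 0x02 = 0x3A.
P[3]: T = 0x3F, S = E(K, T) = 0x03; 0x31 ⊕ 0x03 = 0x32.
P[4]: T = 0x40, S = E(K, T) = 0x7C; 0x3A ⊕ 0x7C = 0x46.
Blocks that differ from the original plaintext: P[1].

P[1] = 0x8D, P[2] = 0x3A, P[3] = 0x32, P[4] = 0x46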